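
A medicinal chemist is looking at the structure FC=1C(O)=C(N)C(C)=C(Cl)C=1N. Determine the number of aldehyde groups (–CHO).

0

Scan the SMILES for the aldehyde motif — none present.
Groups that are present: 1 hydroxyl, 2 primary amine.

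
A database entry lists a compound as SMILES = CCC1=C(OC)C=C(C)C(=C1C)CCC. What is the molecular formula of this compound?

Walk through each heavy atom and fill implicit hydrogens from standard valence (C 4, N 3, O 2, S 2, halogen 1):
  atom 1: C, bond orders sum to 1 (valence 4) → 3 H
  atom 2: C, bond orders sum to 2 (valence 4) → 2 H
  atom 3: C, bond orders sum to 4 (valence 4) → 0 H
  atom 4: C, bond orders sum to 4 (valence 4) → 0 H
  atom 5: O, bond orders sum to 2 (valence 2) → 0 H
  atom 6: C, bond orders sum to 1 (valence 4) → 3 H
  atom 7: C, bond orders sum to 3 (valence 4) → 1 H
  atom 8: C, bond orders sum to 4 (valence 4) → 0 H
  atom 9: C, bond orders sum to 1 (valence 4) → 3 H
  atom 10: C, bond orders sum to 4 (valence 4) → 0 H
  atom 11: C, bond orders sum to 4 (valence 4) → 0 H
  atom 12: C, bond orders sum to 1 (valence 4) → 3 H
  atom 13: C, bond orders sum to 2 (valence 4) → 2 H
  atom 14: C, bond orders sum to 2 (valence 4) → 2 H
  atom 15: C, bond orders sum to 1 (valence 4) → 3 H
Totals → C:14, H:22, O:1.
In Hill order: C14H22O.

C14H22O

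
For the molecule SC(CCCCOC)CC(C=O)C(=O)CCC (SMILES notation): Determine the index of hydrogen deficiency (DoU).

2

Degree of unsaturation = (number of rings) + (number of π bonds).
Ring closures in the SMILES: 0.
π bonds: 2 double bonds (each 1 DoU) → 2 DoU from unsaturation.
Total DoU = 0 + 2 = 2.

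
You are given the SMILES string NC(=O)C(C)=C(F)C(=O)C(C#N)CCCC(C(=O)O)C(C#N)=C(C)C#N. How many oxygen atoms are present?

4

Scan the SMILES for O atoms (remember two-letter symbols like Cl and Br are single atoms).
Oxygen count: 4.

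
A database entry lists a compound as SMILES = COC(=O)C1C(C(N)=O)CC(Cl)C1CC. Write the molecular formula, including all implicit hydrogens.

C10H16ClNO3

Walk through each heavy atom and fill implicit hydrogens from standard valence (C 4, N 3, O 2, S 2, halogen 1):
  atom 1: C, bond orders sum to 1 (valence 4) → 3 H
  atom 2: O, bond orders sum to 2 (valence 2) → 0 H
  atom 3: C, bond orders sum to 4 (valence 4) → 0 H
  atom 4: O, bond orders sum to 2 (valence 2) → 0 H
  atom 5: C, bond orders sum to 3 (valence 4) → 1 H
  atom 6: C, bond orders sum to 3 (valence 4) → 1 H
  atom 7: C, bond orders sum to 4 (valence 4) → 0 H
  atom 8: N, bond orders sum to 1 (valence 3) → 2 H
  atom 9: O, bond orders sum to 2 (valence 2) → 0 H
  atom 10: C, bond orders sum to 2 (valence 4) → 2 H
  atom 11: C, bond orders sum to 3 (valence 4) → 1 H
  atom 12: Cl (halogen, monovalent) → 0 H
  atom 13: C, bond orders sum to 3 (valence 4) → 1 H
  atom 14: C, bond orders sum to 2 (valence 4) → 2 H
  atom 15: C, bond orders sum to 1 (valence 4) → 3 H
Totals → C:10, H:16, Cl:1, N:1, O:3.
In Hill order: C10H16ClNO3.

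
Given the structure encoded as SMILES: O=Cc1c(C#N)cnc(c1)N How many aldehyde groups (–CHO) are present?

The aldehyde motif appears at heavy-atom position 2 in the SMILES.
Other groups present: 1 nitrile, 1 primary amine.
Aldehyde count: 1.

1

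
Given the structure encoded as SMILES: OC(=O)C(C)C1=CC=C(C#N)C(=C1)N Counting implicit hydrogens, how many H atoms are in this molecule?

10

Walk through each heavy atom and fill implicit hydrogens from standard valence (C 4, N 3, O 2, S 2, halogen 1):
  atom 1: O, bond orders sum to 1 (valence 2) → 1 H
  atom 2: C, bond orders sum to 4 (valence 4) → 0 H
  atom 3: O, bond orders sum to 2 (valence 2) → 0 H
  atom 4: C, bond orders sum to 3 (valence 4) → 1 H
  atom 5: C, bond orders sum to 1 (valence 4) → 3 H
  atom 6: C, bond orders sum to 4 (valence 4) → 0 H
  atom 7: C, bond orders sum to 3 (valence 4) → 1 H
  atom 8: C, bond orders sum to 3 (valence 4) → 1 H
  atom 9: C, bond orders sum to 4 (valence 4) → 0 H
  atom 10: C, bond orders sum to 4 (valence 4) → 0 H
  atom 11: N, bond orders sum to 3 (valence 3) → 0 H
  atom 12: C, bond orders sum to 4 (valence 4) → 0 H
  atom 13: C, bond orders sum to 3 (valence 4) → 1 H
  atom 14: N, bond orders sum to 1 (valence 3) → 2 H
Total hydrogens: 10.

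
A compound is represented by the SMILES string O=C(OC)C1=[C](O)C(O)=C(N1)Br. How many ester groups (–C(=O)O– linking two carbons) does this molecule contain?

1

The ester motif appears at heavy-atom position 2 in the SMILES.
Other groups present: 2 hydroxyl.
Ester count: 1.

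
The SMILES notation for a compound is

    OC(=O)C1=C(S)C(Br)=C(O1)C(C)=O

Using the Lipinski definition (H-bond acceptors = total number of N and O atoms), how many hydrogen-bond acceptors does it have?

N atoms: 0; O atoms: 4.
Lipinski HBA = 0 + 4 = 4.

4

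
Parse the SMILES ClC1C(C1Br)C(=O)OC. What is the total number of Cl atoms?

Scan the SMILES for Cl atoms (remember two-letter symbols like Cl and Br are single atoms).
Chlorine count: 1.

1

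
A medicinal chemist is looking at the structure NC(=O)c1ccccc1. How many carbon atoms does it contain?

7

Count every carbon token in the SMILES (each C, including those in ring-closure positions and inside branches).
Carbon count: 7.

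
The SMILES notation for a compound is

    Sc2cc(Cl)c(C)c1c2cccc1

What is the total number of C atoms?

Count every carbon token in the SMILES (each C, including those in ring-closure positions and inside branches).
Carbon count: 11.

11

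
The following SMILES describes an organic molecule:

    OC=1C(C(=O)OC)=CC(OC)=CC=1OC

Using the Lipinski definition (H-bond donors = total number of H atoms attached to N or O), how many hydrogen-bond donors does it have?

1

Donors: find every N or O and count the H atoms it carries.
  atom 1 (O): bond orders sum to 1 → 1 H
  atom 5 (O): bond orders sum to 2 → 0 H
  atom 6 (O): bond orders sum to 2 → 0 H
  atom 10 (O): bond orders sum to 2 → 0 H
  atom 14 (O): bond orders sum to 2 → 0 H
Lipinski HBD = 1.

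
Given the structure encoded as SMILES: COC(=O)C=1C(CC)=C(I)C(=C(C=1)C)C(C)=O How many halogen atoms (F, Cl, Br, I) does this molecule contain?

Halogen atoms appear at heavy-atom position 10 (1×I).
Other groups present: 1 ester, 1 ketone.
Halogen count: 1.

1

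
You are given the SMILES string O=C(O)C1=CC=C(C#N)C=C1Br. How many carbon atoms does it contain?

8

Count every carbon token in the SMILES (each C, including those in ring-closure positions and inside branches).
Carbon count: 8.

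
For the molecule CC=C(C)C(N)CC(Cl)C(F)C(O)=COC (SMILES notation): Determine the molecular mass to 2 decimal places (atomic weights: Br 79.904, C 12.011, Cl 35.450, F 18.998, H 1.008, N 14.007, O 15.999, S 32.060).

251.73 g/mol

First, the molecular formula is C11H19ClFNO2 (counting implicit H from valence).
  C: 11 × 12.011 = 132.121
  Cl: 1 × 35.450 = 35.450
  F: 1 × 18.998 = 18.998
  H: 19 × 1.008 = 19.152
  N: 1 × 14.007 = 14.007
  O: 2 × 15.999 = 31.998
Sum: 11×12.011 + 1×35.450 + 1×18.998 + 19×1.008 + 1×14.007 + 2×15.999 = 251.726 → 251.73 g/mol.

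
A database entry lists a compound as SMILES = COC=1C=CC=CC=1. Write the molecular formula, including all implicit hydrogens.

Walk through each heavy atom and fill implicit hydrogens from standard valence (C 4, N 3, O 2, S 2, halogen 1):
  atom 1: C, bond orders sum to 1 (valence 4) → 3 H
  atom 2: O, bond orders sum to 2 (valence 2) → 0 H
  atom 3: C, bond orders sum to 4 (valence 4) → 0 H
  atom 4: C, bond orders sum to 3 (valence 4) → 1 H
  atom 5: C, bond orders sum to 3 (valence 4) → 1 H
  atom 6: C, bond orders sum to 3 (valence 4) → 1 H
  atom 7: C, bond orders sum to 3 (valence 4) → 1 H
  atom 8: C, bond orders sum to 3 (valence 4) → 1 H
Totals → C:7, H:8, O:1.
In Hill order: C7H8O.

C7H8O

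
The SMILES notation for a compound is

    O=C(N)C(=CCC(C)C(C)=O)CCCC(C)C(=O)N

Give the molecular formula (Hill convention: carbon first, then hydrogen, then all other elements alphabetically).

C14H24N2O3

Walk through each heavy atom and fill implicit hydrogens from standard valence (C 4, N 3, O 2, S 2, halogen 1):
  atom 1: O, bond orders sum to 2 (valence 2) → 0 H
  atom 2: C, bond orders sum to 4 (valence 4) → 0 H
  atom 3: N, bond orders sum to 1 (valence 3) → 2 H
  atom 4: C, bond orders sum to 4 (valence 4) → 0 H
  atom 5: C, bond orders sum to 3 (valence 4) → 1 H
  atom 6: C, bond orders sum to 2 (valence 4) → 2 H
  atom 7: C, bond orders sum to 3 (valence 4) → 1 H
  atom 8: C, bond orders sum to 1 (valence 4) → 3 H
  atom 9: C, bond orders sum to 4 (valence 4) → 0 H
  atom 10: C, bond orders sum to 1 (valence 4) → 3 H
  atom 11: O, bond orders sum to 2 (valence 2) → 0 H
  atom 12: C, bond orders sum to 2 (valence 4) → 2 H
  atom 13: C, bond orders sum to 2 (valence 4) → 2 H
  atom 14: C, bond orders sum to 2 (valence 4) → 2 H
  atom 15: C, bond orders sum to 3 (valence 4) → 1 H
  atom 16: C, bond orders sum to 1 (valence 4) → 3 H
  atom 17: C, bond orders sum to 4 (valence 4) → 0 H
  atom 18: O, bond orders sum to 2 (valence 2) → 0 H
  atom 19: N, bond orders sum to 1 (valence 3) → 2 H
Totals → C:14, H:24, N:2, O:3.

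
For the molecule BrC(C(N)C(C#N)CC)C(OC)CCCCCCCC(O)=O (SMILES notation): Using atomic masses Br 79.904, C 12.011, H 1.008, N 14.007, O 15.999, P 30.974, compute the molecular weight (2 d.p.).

First, the molecular formula is C16H29BrN2O3 (counting implicit H from valence).
  Br: 1 × 79.904 = 79.904
  C: 16 × 12.011 = 192.176
  H: 29 × 1.008 = 29.232
  N: 2 × 14.007 = 28.014
  O: 3 × 15.999 = 47.997
Sum: 1×79.904 + 16×12.011 + 29×1.008 + 2×14.007 + 3×15.999 = 377.323 → 377.32 g/mol.

377.32 g/mol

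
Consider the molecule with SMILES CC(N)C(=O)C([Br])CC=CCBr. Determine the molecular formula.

Walk through each heavy atom and fill implicit hydrogens from standard valence (C 4, N 3, O 2, S 2, halogen 1):
  atom 1: C, bond orders sum to 1 (valence 4) → 3 H
  atom 2: C, bond orders sum to 3 (valence 4) → 1 H
  atom 3: N, bond orders sum to 1 (valence 3) → 2 H
  atom 4: C, bond orders sum to 4 (valence 4) → 0 H
  atom 5: O, bond orders sum to 2 (valence 2) → 0 H
  atom 6: C, bond orders sum to 3 (valence 4) → 1 H
  atom 7: Br with explicit H count 0
  atom 8: C, bond orders sum to 2 (valence 4) → 2 H
  atom 9: C, bond orders sum to 3 (valence 4) → 1 H
  atom 10: C, bond orders sum to 3 (valence 4) → 1 H
  atom 11: C, bond orders sum to 2 (valence 4) → 2 H
  atom 12: Br (halogen, monovalent) → 0 H
Totals → C:8, H:13, Br:2, N:1, O:1.
In Hill order: C8H13Br2NO.

C8H13Br2NO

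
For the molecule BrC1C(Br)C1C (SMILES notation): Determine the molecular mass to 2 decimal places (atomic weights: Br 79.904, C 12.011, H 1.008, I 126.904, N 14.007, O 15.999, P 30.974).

213.90 g/mol

First, the molecular formula is C4H6Br2 (counting implicit H from valence).
  Br: 2 × 79.904 = 159.808
  C: 4 × 12.011 = 48.044
  H: 6 × 1.008 = 6.048
Sum: 2×79.904 + 4×12.011 + 6×1.008 = 213.900 → 213.90 g/mol.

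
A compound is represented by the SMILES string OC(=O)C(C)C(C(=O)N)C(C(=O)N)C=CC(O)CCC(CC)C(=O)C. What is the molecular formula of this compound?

Walk through each heavy atom and fill implicit hydrogens from standard valence (C 4, N 3, O 2, S 2, halogen 1):
  atom 1: O, bond orders sum to 1 (valence 2) → 1 H
  atom 2: C, bond orders sum to 4 (valence 4) → 0 H
  atom 3: O, bond orders sum to 2 (valence 2) → 0 H
  atom 4: C, bond orders sum to 3 (valence 4) → 1 H
  atom 5: C, bond orders sum to 1 (valence 4) → 3 H
  atom 6: C, bond orders sum to 3 (valence 4) → 1 H
  atom 7: C, bond orders sum to 4 (valence 4) → 0 H
  atom 8: O, bond orders sum to 2 (valence 2) → 0 H
  atom 9: N, bond orders sum to 1 (valence 3) → 2 H
  atom 10: C, bond orders sum to 3 (valence 4) → 1 H
  atom 11: C, bond orders sum to 4 (valence 4) → 0 H
  atom 12: O, bond orders sum to 2 (valence 2) → 0 H
  atom 13: N, bond orders sum to 1 (valence 3) → 2 H
  atom 14: C, bond orders sum to 3 (valence 4) → 1 H
  atom 15: C, bond orders sum to 3 (valence 4) → 1 H
  atom 16: C, bond orders sum to 3 (valence 4) → 1 H
  atom 17: O, bond orders sum to 1 (valence 2) → 1 H
  atom 18: C, bond orders sum to 2 (valence 4) → 2 H
  atom 19: C, bond orders sum to 2 (valence 4) → 2 H
  atom 20: C, bond orders sum to 3 (valence 4) → 1 H
  atom 21: C, bond orders sum to 2 (valence 4) → 2 H
  atom 22: C, bond orders sum to 1 (valence 4) → 3 H
  atom 23: C, bond orders sum to 4 (valence 4) → 0 H
  atom 24: O, bond orders sum to 2 (valence 2) → 0 H
  atom 25: C, bond orders sum to 1 (valence 4) → 3 H
Totals → C:17, H:28, N:2, O:6.

C17H28N2O6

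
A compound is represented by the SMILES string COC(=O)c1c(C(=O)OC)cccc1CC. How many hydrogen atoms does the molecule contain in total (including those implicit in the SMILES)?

Walk through each heavy atom and fill implicit hydrogens from standard valence (C 4, N 3, O 2, S 2, halogen 1); for lowercase aromatic atoms, an aromatic c carries 1 H when it has two neighbours and 0 H with three, and aromatic n carries 0 H:
  atom 1: C, bond orders sum to 1 (valence 4) → 3 H
  atom 2: O, bond orders sum to 2 (valence 2) → 0 H
  atom 3: C, bond orders sum to 4 (valence 4) → 0 H
  atom 4: O, bond orders sum to 2 (valence 2) → 0 H
  atom 5: aromatic c, 3 neighbours → 0 H
  atom 6: aromatic c, 3 neighbours → 0 H
  atom 7: C, bond orders sum to 4 (valence 4) → 0 H
  atom 8: O, bond orders sum to 2 (valence 2) → 0 H
  atom 9: O, bond orders sum to 2 (valence 2) → 0 H
  atom 10: C, bond orders sum to 1 (valence 4) → 3 H
  atom 11: aromatic c, 2 neighbours → 1 H
  atom 12: aromatic c, 2 neighbours → 1 H
  atom 13: aromatic c, 2 neighbours → 1 H
  atom 14: aromatic c, 3 neighbours → 0 H
  atom 15: C, bond orders sum to 2 (valence 4) → 2 H
  atom 16: C, bond orders sum to 1 (valence 4) → 3 H
Total hydrogens: 14.

14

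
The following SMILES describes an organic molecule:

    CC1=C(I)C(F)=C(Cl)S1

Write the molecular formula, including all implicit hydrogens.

C5H3ClFIS

Walk through each heavy atom and fill implicit hydrogens from standard valence (C 4, N 3, O 2, S 2, halogen 1):
  atom 1: C, bond orders sum to 1 (valence 4) → 3 H
  atom 2: C, bond orders sum to 4 (valence 4) → 0 H
  atom 3: C, bond orders sum to 4 (valence 4) → 0 H
  atom 4: I (halogen, monovalent) → 0 H
  atom 5: C, bond orders sum to 4 (valence 4) → 0 H
  atom 6: F (halogen, monovalent) → 0 H
  atom 7: C, bond orders sum to 4 (valence 4) → 0 H
  atom 8: Cl (halogen, monovalent) → 0 H
  atom 9: S, bond orders sum to 2 (valence 2) → 0 H
Totals → C:5, H:3, Cl:1, F:1, I:1, S:1.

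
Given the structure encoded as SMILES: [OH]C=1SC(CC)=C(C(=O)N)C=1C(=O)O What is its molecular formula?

Walk through each heavy atom and fill implicit hydrogens from standard valence (C 4, N 3, O 2, S 2, halogen 1):
  atom 1: O with explicit H count 1
  atom 2: C, bond orders sum to 4 (valence 4) → 0 H
  atom 3: S, bond orders sum to 2 (valence 2) → 0 H
  atom 4: C, bond orders sum to 4 (valence 4) → 0 H
  atom 5: C, bond orders sum to 2 (valence 4) → 2 H
  atom 6: C, bond orders sum to 1 (valence 4) → 3 H
  atom 7: C, bond orders sum to 4 (valence 4) → 0 H
  atom 8: C, bond orders sum to 4 (valence 4) → 0 H
  atom 9: O, bond orders sum to 2 (valence 2) → 0 H
  atom 10: N, bond orders sum to 1 (valence 3) → 2 H
  atom 11: C, bond orders sum to 4 (valence 4) → 0 H
  atom 12: C, bond orders sum to 4 (valence 4) → 0 H
  atom 13: O, bond orders sum to 2 (valence 2) → 0 H
  atom 14: O, bond orders sum to 1 (valence 2) → 1 H
Totals → C:8, H:9, N:1, O:4, S:1.

C8H9NO4S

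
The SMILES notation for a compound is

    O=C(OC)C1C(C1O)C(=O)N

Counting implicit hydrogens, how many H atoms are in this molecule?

9

Walk through each heavy atom and fill implicit hydrogens from standard valence (C 4, N 3, O 2, S 2, halogen 1):
  atom 1: O, bond orders sum to 2 (valence 2) → 0 H
  atom 2: C, bond orders sum to 4 (valence 4) → 0 H
  atom 3: O, bond orders sum to 2 (valence 2) → 0 H
  atom 4: C, bond orders sum to 1 (valence 4) → 3 H
  atom 5: C, bond orders sum to 3 (valence 4) → 1 H
  atom 6: C, bond orders sum to 3 (valence 4) → 1 H
  atom 7: C, bond orders sum to 3 (valence 4) → 1 H
  atom 8: O, bond orders sum to 1 (valence 2) → 1 H
  atom 9: C, bond orders sum to 4 (valence 4) → 0 H
  atom 10: O, bond orders sum to 2 (valence 2) → 0 H
  atom 11: N, bond orders sum to 1 (valence 3) → 2 H
Total hydrogens: 9.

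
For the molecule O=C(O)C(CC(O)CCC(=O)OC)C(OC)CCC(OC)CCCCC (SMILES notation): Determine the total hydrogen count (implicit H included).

36

Walk through each heavy atom and fill implicit hydrogens from standard valence (C 4, N 3, O 2, S 2, halogen 1):
  atom 1: O, bond orders sum to 2 (valence 2) → 0 H
  atom 2: C, bond orders sum to 4 (valence 4) → 0 H
  atom 3: O, bond orders sum to 1 (valence 2) → 1 H
  atom 4: C, bond orders sum to 3 (valence 4) → 1 H
  atom 5: C, bond orders sum to 2 (valence 4) → 2 H
  atom 6: C, bond orders sum to 3 (valence 4) → 1 H
  atom 7: O, bond orders sum to 1 (valence 2) → 1 H
  atom 8: C, bond orders sum to 2 (valence 4) → 2 H
  atom 9: C, bond orders sum to 2 (valence 4) → 2 H
  atom 10: C, bond orders sum to 4 (valence 4) → 0 H
  atom 11: O, bond orders sum to 2 (valence 2) → 0 H
  atom 12: O, bond orders sum to 2 (valence 2) → 0 H
  atom 13: C, bond orders sum to 1 (valence 4) → 3 H
  atom 14: C, bond orders sum to 3 (valence 4) → 1 H
  atom 15: O, bond orders sum to 2 (valence 2) → 0 H
  atom 16: C, bond orders sum to 1 (valence 4) → 3 H
  atom 17: C, bond orders sum to 2 (valence 4) → 2 H
  atom 18: C, bond orders sum to 2 (valence 4) → 2 H
  atom 19: C, bond orders sum to 3 (valence 4) → 1 H
  atom 20: O, bond orders sum to 2 (valence 2) → 0 H
  atom 21: C, bond orders sum to 1 (valence 4) → 3 H
  atom 22: C, bond orders sum to 2 (valence 4) → 2 H
  atom 23: C, bond orders sum to 2 (valence 4) → 2 H
  atom 24: C, bond orders sum to 2 (valence 4) → 2 H
  atom 25: C, bond orders sum to 2 (valence 4) → 2 H
  atom 26: C, bond orders sum to 1 (valence 4) → 3 H
Total hydrogens: 36.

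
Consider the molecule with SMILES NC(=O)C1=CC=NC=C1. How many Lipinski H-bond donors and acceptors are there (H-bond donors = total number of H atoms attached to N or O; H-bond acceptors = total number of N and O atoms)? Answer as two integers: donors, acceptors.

Donors: find every N or O and count the H atoms it carries.
  atom 1 (N): bond orders sum to 1 → 2 H
  atom 3 (O): bond orders sum to 2 → 0 H
  atom 7 (N): bond orders sum to 3 → 0 H
Lipinski HBD = 2.
Acceptors: N atoms = 2, O atoms = 1 → HBA = 3.

2, 3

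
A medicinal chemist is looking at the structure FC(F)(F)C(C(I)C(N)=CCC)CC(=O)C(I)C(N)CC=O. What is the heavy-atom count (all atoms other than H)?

Every atom symbol written in the SMILES (organic subset) is one heavy atom; implicit H are not written.
Heavy atoms by element → C:13, F:3, I:2, N:2, O:2.
Total: 22.

22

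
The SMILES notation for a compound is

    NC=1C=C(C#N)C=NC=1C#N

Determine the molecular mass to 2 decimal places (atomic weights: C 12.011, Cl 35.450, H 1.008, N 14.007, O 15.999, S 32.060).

144.14 g/mol

First, the molecular formula is C7H4N4 (counting implicit H from valence).
  C: 7 × 12.011 = 84.077
  H: 4 × 1.008 = 4.032
  N: 4 × 14.007 = 56.028
Sum: 7×12.011 + 4×1.008 + 4×14.007 = 144.137 → 144.14 g/mol.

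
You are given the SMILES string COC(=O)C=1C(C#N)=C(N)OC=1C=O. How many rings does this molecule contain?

1

In SMILES, each pair of matching ring-closure digits denotes one ring-closing bond; the number of such bonds equals the number of independent rings.
Ring-closure bonds here: 1.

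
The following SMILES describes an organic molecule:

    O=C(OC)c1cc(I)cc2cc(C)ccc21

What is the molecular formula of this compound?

Walk through each heavy atom and fill implicit hydrogens from standard valence (C 4, N 3, O 2, S 2, halogen 1); for lowercase aromatic atoms, an aromatic c carries 1 H when it has two neighbours and 0 H with three, and aromatic n carries 0 H:
  atom 1: O, bond orders sum to 2 (valence 2) → 0 H
  atom 2: C, bond orders sum to 4 (valence 4) → 0 H
  atom 3: O, bond orders sum to 2 (valence 2) → 0 H
  atom 4: C, bond orders sum to 1 (valence 4) → 3 H
  atom 5: aromatic c, 3 neighbours → 0 H
  atom 6: aromatic c, 2 neighbours → 1 H
  atom 7: aromatic c, 3 neighbours → 0 H
  atom 8: I (halogen, monovalent) → 0 H
  atom 9: aromatic c, 2 neighbours → 1 H
  atom 10: aromatic c, 3 neighbours → 0 H
  atom 11: aromatic c, 2 neighbours → 1 H
  atom 12: aromatic c, 3 neighbours → 0 H
  atom 13: C, bond orders sum to 1 (valence 4) → 3 H
  atom 14: aromatic c, 2 neighbours → 1 H
  atom 15: aromatic c, 2 neighbours → 1 H
  atom 16: aromatic c, 3 neighbours → 0 H
Totals → C:13, H:11, I:1, O:2.

C13H11IO2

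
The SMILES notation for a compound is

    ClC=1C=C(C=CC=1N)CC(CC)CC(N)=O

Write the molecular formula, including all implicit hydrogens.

Walk through each heavy atom and fill implicit hydrogens from standard valence (C 4, N 3, O 2, S 2, halogen 1):
  atom 1: Cl (halogen, monovalent) → 0 H
  atom 2: C, bond orders sum to 4 (valence 4) → 0 H
  atom 3: C, bond orders sum to 3 (valence 4) → 1 H
  atom 4: C, bond orders sum to 4 (valence 4) → 0 H
  atom 5: C, bond orders sum to 3 (valence 4) → 1 H
  atom 6: C, bond orders sum to 3 (valence 4) → 1 H
  atom 7: C, bond orders sum to 4 (valence 4) → 0 H
  atom 8: N, bond orders sum to 1 (valence 3) → 2 H
  atom 9: C, bond orders sum to 2 (valence 4) → 2 H
  atom 10: C, bond orders sum to 3 (valence 4) → 1 H
  atom 11: C, bond orders sum to 2 (valence 4) → 2 H
  atom 12: C, bond orders sum to 1 (valence 4) → 3 H
  atom 13: C, bond orders sum to 2 (valence 4) → 2 H
  atom 14: C, bond orders sum to 4 (valence 4) → 0 H
  atom 15: N, bond orders sum to 1 (valence 3) → 2 H
  atom 16: O, bond orders sum to 2 (valence 2) → 0 H
Totals → C:12, H:17, Cl:1, N:2, O:1.
In Hill order: C12H17ClN2O.

C12H17ClN2O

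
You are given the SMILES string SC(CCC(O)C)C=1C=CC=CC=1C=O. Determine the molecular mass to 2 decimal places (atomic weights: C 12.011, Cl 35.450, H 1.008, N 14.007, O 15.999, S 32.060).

224.32 g/mol

First, the molecular formula is C12H16O2S (counting implicit H from valence).
  C: 12 × 12.011 = 144.132
  H: 16 × 1.008 = 16.128
  O: 2 × 15.999 = 31.998
  S: 1 × 32.060 = 32.060
Sum: 12×12.011 + 16×1.008 + 2×15.999 + 1×32.060 = 224.318 → 224.32 g/mol.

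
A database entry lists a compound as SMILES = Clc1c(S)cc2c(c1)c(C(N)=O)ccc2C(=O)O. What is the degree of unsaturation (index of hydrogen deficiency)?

Molecular formula: C12H8ClNO3S.
DoU = (2C + 2 + N − H − X) / 2, where X is the halogen count and O/S are ignored.
    = (2·12 + 2 + 1 − 8 − 1) / 2 = 18 / 2 = 9.

9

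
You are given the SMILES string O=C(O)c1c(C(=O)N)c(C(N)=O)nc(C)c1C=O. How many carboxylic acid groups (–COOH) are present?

1

The carboxylic acid motif appears at heavy-atom position 2 in the SMILES.
Other groups present: 1 aldehyde, 2 amide.
Carboxylic acid count: 1.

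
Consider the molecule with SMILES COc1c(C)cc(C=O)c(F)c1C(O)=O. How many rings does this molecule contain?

In SMILES, each pair of matching ring-closure digits denotes one ring-closing bond; the number of such bonds equals the number of independent rings.
Ring-closure bonds here: 1.

1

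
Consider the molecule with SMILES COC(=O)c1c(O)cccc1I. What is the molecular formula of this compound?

Walk through each heavy atom and fill implicit hydrogens from standard valence (C 4, N 3, O 2, S 2, halogen 1); for lowercase aromatic atoms, an aromatic c carries 1 H when it has two neighbours and 0 H with three, and aromatic n carries 0 H:
  atom 1: C, bond orders sum to 1 (valence 4) → 3 H
  atom 2: O, bond orders sum to 2 (valence 2) → 0 H
  atom 3: C, bond orders sum to 4 (valence 4) → 0 H
  atom 4: O, bond orders sum to 2 (valence 2) → 0 H
  atom 5: aromatic c, 3 neighbours → 0 H
  atom 6: aromatic c, 3 neighbours → 0 H
  atom 7: O, bond orders sum to 1 (valence 2) → 1 H
  atom 8: aromatic c, 2 neighbours → 1 H
  atom 9: aromatic c, 2 neighbours → 1 H
  atom 10: aromatic c, 2 neighbours → 1 H
  atom 11: aromatic c, 3 neighbours → 0 H
  atom 12: I (halogen, monovalent) → 0 H
Totals → C:8, H:7, I:1, O:3.
In Hill order: C8H7IO3.

C8H7IO3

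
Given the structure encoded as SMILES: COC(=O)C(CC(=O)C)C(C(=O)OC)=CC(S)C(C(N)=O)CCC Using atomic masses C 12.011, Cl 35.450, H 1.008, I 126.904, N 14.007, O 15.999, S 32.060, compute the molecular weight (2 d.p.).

First, the molecular formula is C16H25NO6S (counting implicit H from valence).
  C: 16 × 12.011 = 192.176
  H: 25 × 1.008 = 25.200
  N: 1 × 14.007 = 14.007
  O: 6 × 15.999 = 95.994
  S: 1 × 32.060 = 32.060
Sum: 16×12.011 + 25×1.008 + 1×14.007 + 6×15.999 + 1×32.060 = 359.437 → 359.44 g/mol.

359.44 g/mol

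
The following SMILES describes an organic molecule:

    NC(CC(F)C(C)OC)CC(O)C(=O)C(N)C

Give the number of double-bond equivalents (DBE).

Degree of unsaturation = (number of rings) + (number of π bonds).
Ring closures in the SMILES: 0.
π bonds: 1 double bond (each 1 DoU) → 1 DoU from unsaturation.
Total DoU = 0 + 1 = 1.

1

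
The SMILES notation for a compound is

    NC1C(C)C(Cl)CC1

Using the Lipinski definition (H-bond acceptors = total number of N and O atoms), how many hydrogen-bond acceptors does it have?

N atoms: 1; O atoms: 0.
Lipinski HBA = 1 + 0 = 1.

1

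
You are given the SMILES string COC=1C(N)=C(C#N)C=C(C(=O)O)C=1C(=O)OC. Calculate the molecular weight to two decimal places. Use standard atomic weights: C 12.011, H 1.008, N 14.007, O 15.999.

250.21 g/mol

First, the molecular formula is C11H10N2O5 (counting implicit H from valence).
  C: 11 × 12.011 = 132.121
  H: 10 × 1.008 = 10.080
  N: 2 × 14.007 = 28.014
  O: 5 × 15.999 = 79.995
Sum: 11×12.011 + 10×1.008 + 2×14.007 + 5×15.999 = 250.210 → 250.21 g/mol.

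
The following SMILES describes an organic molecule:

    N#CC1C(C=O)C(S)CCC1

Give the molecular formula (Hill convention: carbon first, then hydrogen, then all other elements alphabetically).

Walk through each heavy atom and fill implicit hydrogens from standard valence (C 4, N 3, O 2, S 2, halogen 1):
  atom 1: N, bond orders sum to 3 (valence 3) → 0 H
  atom 2: C, bond orders sum to 4 (valence 4) → 0 H
  atom 3: C, bond orders sum to 3 (valence 4) → 1 H
  atom 4: C, bond orders sum to 3 (valence 4) → 1 H
  atom 5: C, bond orders sum to 3 (valence 4) → 1 H
  atom 6: O, bond orders sum to 2 (valence 2) → 0 H
  atom 7: C, bond orders sum to 3 (valence 4) → 1 H
  atom 8: S, bond orders sum to 1 (valence 2) → 1 H
  atom 9: C, bond orders sum to 2 (valence 4) → 2 H
  atom 10: C, bond orders sum to 2 (valence 4) → 2 H
  atom 11: C, bond orders sum to 2 (valence 4) → 2 H
Totals → C:8, H:11, N:1, O:1, S:1.
In Hill order: C8H11NOS.

C8H11NOS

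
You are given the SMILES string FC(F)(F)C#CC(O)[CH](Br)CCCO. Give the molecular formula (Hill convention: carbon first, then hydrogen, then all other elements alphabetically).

Walk through each heavy atom and fill implicit hydrogens from standard valence (C 4, N 3, O 2, S 2, halogen 1):
  atom 1: F (halogen, monovalent) → 0 H
  atom 2: C, bond orders sum to 4 (valence 4) → 0 H
  atom 3: F (halogen, monovalent) → 0 H
  atom 4: F (halogen, monovalent) → 0 H
  atom 5: C, bond orders sum to 4 (valence 4) → 0 H
  atom 6: C, bond orders sum to 4 (valence 4) → 0 H
  atom 7: C, bond orders sum to 3 (valence 4) → 1 H
  atom 8: O, bond orders sum to 1 (valence 2) → 1 H
  atom 9: C with explicit H count 1
  atom 10: Br (halogen, monovalent) → 0 H
  atom 11: C, bond orders sum to 2 (valence 4) → 2 H
  atom 12: C, bond orders sum to 2 (valence 4) → 2 H
  atom 13: C, bond orders sum to 2 (valence 4) → 2 H
  atom 14: O, bond orders sum to 1 (valence 2) → 1 H
Totals → C:8, H:10, Br:1, F:3, O:2.
In Hill order: C8H10BrF3O2.

C8H10BrF3O2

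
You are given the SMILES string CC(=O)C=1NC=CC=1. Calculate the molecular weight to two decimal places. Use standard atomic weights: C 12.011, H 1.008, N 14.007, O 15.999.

109.13 g/mol

First, the molecular formula is C6H7NO (counting implicit H from valence).
  C: 6 × 12.011 = 72.066
  H: 7 × 1.008 = 7.056
  N: 1 × 14.007 = 14.007
  O: 1 × 15.999 = 15.999
Sum: 6×12.011 + 7×1.008 + 1×14.007 + 1×15.999 = 109.128 → 109.13 g/mol.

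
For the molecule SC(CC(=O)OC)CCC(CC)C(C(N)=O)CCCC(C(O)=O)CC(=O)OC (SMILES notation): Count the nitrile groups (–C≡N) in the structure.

0

Scan the SMILES for the nitrile motif — none present.
Groups that are present: 1 amide, 1 carboxylic acid, 2 ester, 1 thiol.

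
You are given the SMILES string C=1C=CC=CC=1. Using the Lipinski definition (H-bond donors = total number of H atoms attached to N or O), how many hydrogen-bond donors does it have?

Donors: find every N or O and count the H atoms it carries.
  (no N or O atoms present)
Lipinski HBD = 0.

0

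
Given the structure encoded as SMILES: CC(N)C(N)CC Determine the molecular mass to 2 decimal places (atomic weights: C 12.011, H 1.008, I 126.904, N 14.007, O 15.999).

First, the molecular formula is C5H14N2 (counting implicit H from valence).
  C: 5 × 12.011 = 60.055
  H: 14 × 1.008 = 14.112
  N: 2 × 14.007 = 28.014
Sum: 5×12.011 + 14×1.008 + 2×14.007 = 102.181 → 102.18 g/mol.

102.18 g/mol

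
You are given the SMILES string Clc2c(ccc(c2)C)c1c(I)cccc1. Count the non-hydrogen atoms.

15

Every atom symbol written in the SMILES (organic subset) is one heavy atom; implicit H are not written.
Heavy atoms by element → C:13, Cl:1, I:1.
Total: 15.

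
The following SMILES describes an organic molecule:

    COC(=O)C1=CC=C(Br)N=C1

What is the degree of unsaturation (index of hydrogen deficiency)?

5

Molecular formula: C7H6BrNO2.
DoU = (2C + 2 + N − H − X) / 2, where X is the halogen count and O/S are ignored.
    = (2·7 + 2 + 1 − 6 − 1) / 2 = 10 / 2 = 5.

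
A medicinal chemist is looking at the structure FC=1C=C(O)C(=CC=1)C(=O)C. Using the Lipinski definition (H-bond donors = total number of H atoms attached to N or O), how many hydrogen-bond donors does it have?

1

Donors: find every N or O and count the H atoms it carries.
  atom 5 (O): bond orders sum to 1 → 1 H
  atom 10 (O): bond orders sum to 2 → 0 H
Lipinski HBD = 1.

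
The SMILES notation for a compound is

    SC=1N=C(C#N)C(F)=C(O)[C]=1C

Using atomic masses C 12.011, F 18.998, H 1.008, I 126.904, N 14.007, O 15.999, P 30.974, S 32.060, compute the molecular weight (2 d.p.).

First, the molecular formula is C7H5FN2OS (counting implicit H from valence).
  C: 7 × 12.011 = 84.077
  F: 1 × 18.998 = 18.998
  H: 5 × 1.008 = 5.040
  N: 2 × 14.007 = 28.014
  O: 1 × 15.999 = 15.999
  S: 1 × 32.060 = 32.060
Sum: 7×12.011 + 1×18.998 + 5×1.008 + 2×14.007 + 1×15.999 + 1×32.060 = 184.188 → 184.19 g/mol.

184.19 g/mol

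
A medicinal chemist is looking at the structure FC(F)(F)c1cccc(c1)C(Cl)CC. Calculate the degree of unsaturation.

4

Molecular formula: C10H10ClF3.
DoU = (2C + 2 + N − H − X) / 2, where X is the halogen count and O/S are ignored.
    = (2·10 + 2 + 0 − 10 − 4) / 2 = 8 / 2 = 4.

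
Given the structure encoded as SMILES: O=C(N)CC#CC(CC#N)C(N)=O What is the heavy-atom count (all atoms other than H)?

13

Every atom symbol written in the SMILES (organic subset) is one heavy atom; implicit H are not written.
Heavy atoms by element → C:8, N:3, O:2.
Total: 13.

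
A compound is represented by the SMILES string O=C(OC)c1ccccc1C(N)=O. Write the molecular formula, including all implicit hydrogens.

C9H9NO3

Walk through each heavy atom and fill implicit hydrogens from standard valence (C 4, N 3, O 2, S 2, halogen 1); for lowercase aromatic atoms, an aromatic c carries 1 H when it has two neighbours and 0 H with three, and aromatic n carries 0 H:
  atom 1: O, bond orders sum to 2 (valence 2) → 0 H
  atom 2: C, bond orders sum to 4 (valence 4) → 0 H
  atom 3: O, bond orders sum to 2 (valence 2) → 0 H
  atom 4: C, bond orders sum to 1 (valence 4) → 3 H
  atom 5: aromatic c, 3 neighbours → 0 H
  atom 6: aromatic c, 2 neighbours → 1 H
  atom 7: aromatic c, 2 neighbours → 1 H
  atom 8: aromatic c, 2 neighbours → 1 H
  atom 9: aromatic c, 2 neighbours → 1 H
  atom 10: aromatic c, 3 neighbours → 0 H
  atom 11: C, bond orders sum to 4 (valence 4) → 0 H
  atom 12: N, bond orders sum to 1 (valence 3) → 2 H
  atom 13: O, bond orders sum to 2 (valence 2) → 0 H
Totals → C:9, H:9, N:1, O:3.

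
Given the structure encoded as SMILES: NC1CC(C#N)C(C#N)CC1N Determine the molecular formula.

C8H12N4

Walk through each heavy atom and fill implicit hydrogens from standard valence (C 4, N 3, O 2, S 2, halogen 1):
  atom 1: N, bond orders sum to 1 (valence 3) → 2 H
  atom 2: C, bond orders sum to 3 (valence 4) → 1 H
  atom 3: C, bond orders sum to 2 (valence 4) → 2 H
  atom 4: C, bond orders sum to 3 (valence 4) → 1 H
  atom 5: C, bond orders sum to 4 (valence 4) → 0 H
  atom 6: N, bond orders sum to 3 (valence 3) → 0 H
  atom 7: C, bond orders sum to 3 (valence 4) → 1 H
  atom 8: C, bond orders sum to 4 (valence 4) → 0 H
  atom 9: N, bond orders sum to 3 (valence 3) → 0 H
  atom 10: C, bond orders sum to 2 (valence 4) → 2 H
  atom 11: C, bond orders sum to 3 (valence 4) → 1 H
  atom 12: N, bond orders sum to 1 (valence 3) → 2 H
Totals → C:8, H:12, N:4.
In Hill order: C8H12N4.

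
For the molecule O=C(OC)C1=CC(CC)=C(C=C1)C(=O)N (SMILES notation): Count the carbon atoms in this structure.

11

Count every carbon token in the SMILES (each C, including those in ring-closure positions and inside branches).
Carbon count: 11.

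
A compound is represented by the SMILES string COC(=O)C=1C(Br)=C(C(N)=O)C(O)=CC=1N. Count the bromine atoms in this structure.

Scan the SMILES for Br atoms (remember two-letter symbols like Cl and Br are single atoms).
Bromine count: 1.

1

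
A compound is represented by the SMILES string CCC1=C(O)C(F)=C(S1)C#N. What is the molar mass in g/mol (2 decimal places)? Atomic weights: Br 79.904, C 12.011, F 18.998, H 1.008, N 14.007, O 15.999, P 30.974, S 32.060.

171.19 g/mol

First, the molecular formula is C7H6FNOS (counting implicit H from valence).
  C: 7 × 12.011 = 84.077
  F: 1 × 18.998 = 18.998
  H: 6 × 1.008 = 6.048
  N: 1 × 14.007 = 14.007
  O: 1 × 15.999 = 15.999
  S: 1 × 32.060 = 32.060
Sum: 7×12.011 + 1×18.998 + 6×1.008 + 1×14.007 + 1×15.999 + 1×32.060 = 171.189 → 171.19 g/mol.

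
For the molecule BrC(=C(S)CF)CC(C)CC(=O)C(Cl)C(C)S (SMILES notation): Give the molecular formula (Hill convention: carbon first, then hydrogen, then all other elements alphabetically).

C11H17BrClFOS2

Walk through each heavy atom and fill implicit hydrogens from standard valence (C 4, N 3, O 2, S 2, halogen 1):
  atom 1: Br (halogen, monovalent) → 0 H
  atom 2: C, bond orders sum to 4 (valence 4) → 0 H
  atom 3: C, bond orders sum to 4 (valence 4) → 0 H
  atom 4: S, bond orders sum to 1 (valence 2) → 1 H
  atom 5: C, bond orders sum to 2 (valence 4) → 2 H
  atom 6: F (halogen, monovalent) → 0 H
  atom 7: C, bond orders sum to 2 (valence 4) → 2 H
  atom 8: C, bond orders sum to 3 (valence 4) → 1 H
  atom 9: C, bond orders sum to 1 (valence 4) → 3 H
  atom 10: C, bond orders sum to 2 (valence 4) → 2 H
  atom 11: C, bond orders sum to 4 (valence 4) → 0 H
  atom 12: O, bond orders sum to 2 (valence 2) → 0 H
  atom 13: C, bond orders sum to 3 (valence 4) → 1 H
  atom 14: Cl (halogen, monovalent) → 0 H
  atom 15: C, bond orders sum to 3 (valence 4) → 1 H
  atom 16: C, bond orders sum to 1 (valence 4) → 3 H
  atom 17: S, bond orders sum to 1 (valence 2) → 1 H
Totals → C:11, H:17, Br:1, Cl:1, F:1, O:1, S:2.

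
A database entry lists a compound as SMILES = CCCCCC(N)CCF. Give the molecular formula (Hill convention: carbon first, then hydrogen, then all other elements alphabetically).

Walk through each heavy atom and fill implicit hydrogens from standard valence (C 4, N 3, O 2, S 2, halogen 1):
  atom 1: C, bond orders sum to 1 (valence 4) → 3 H
  atom 2: C, bond orders sum to 2 (valence 4) → 2 H
  atom 3: C, bond orders sum to 2 (valence 4) → 2 H
  atom 4: C, bond orders sum to 2 (valence 4) → 2 H
  atom 5: C, bond orders sum to 2 (valence 4) → 2 H
  atom 6: C, bond orders sum to 3 (valence 4) → 1 H
  atom 7: N, bond orders sum to 1 (valence 3) → 2 H
  atom 8: C, bond orders sum to 2 (valence 4) → 2 H
  atom 9: C, bond orders sum to 2 (valence 4) → 2 H
  atom 10: F (halogen, monovalent) → 0 H
Totals → C:8, H:18, F:1, N:1.
In Hill order: C8H18FN.

C8H18FN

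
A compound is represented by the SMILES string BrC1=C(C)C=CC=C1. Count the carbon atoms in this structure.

Count every carbon token in the SMILES (each C, including those in ring-closure positions and inside branches).
Carbon count: 7.

7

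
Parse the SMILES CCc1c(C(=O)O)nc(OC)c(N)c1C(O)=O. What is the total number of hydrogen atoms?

Walk through each heavy atom and fill implicit hydrogens from standard valence (C 4, N 3, O 2, S 2, halogen 1); for lowercase aromatic atoms, an aromatic c carries 1 H when it has two neighbours and 0 H with three, and aromatic n carries 0 H:
  atom 1: C, bond orders sum to 1 (valence 4) → 3 H
  atom 2: C, bond orders sum to 2 (valence 4) → 2 H
  atom 3: aromatic c, 3 neighbours → 0 H
  atom 4: aromatic c, 3 neighbours → 0 H
  atom 5: C, bond orders sum to 4 (valence 4) → 0 H
  atom 6: O, bond orders sum to 2 (valence 2) → 0 H
  atom 7: O, bond orders sum to 1 (valence 2) → 1 H
  atom 8: aromatic n, 2 neighbours → 0 H
  atom 9: aromatic c, 3 neighbours → 0 H
  atom 10: O, bond orders sum to 2 (valence 2) → 0 H
  atom 11: C, bond orders sum to 1 (valence 4) → 3 H
  atom 12: aromatic c, 3 neighbours → 0 H
  atom 13: N, bond orders sum to 1 (valence 3) → 2 H
  atom 14: aromatic c, 3 neighbours → 0 H
  atom 15: C, bond orders sum to 4 (valence 4) → 0 H
  atom 16: O, bond orders sum to 1 (valence 2) → 1 H
  atom 17: O, bond orders sum to 2 (valence 2) → 0 H
Total hydrogens: 12.

12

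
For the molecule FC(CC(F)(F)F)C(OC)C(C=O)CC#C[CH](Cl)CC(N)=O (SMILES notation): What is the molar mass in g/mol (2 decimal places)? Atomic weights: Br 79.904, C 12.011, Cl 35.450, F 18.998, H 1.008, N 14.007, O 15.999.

First, the molecular formula is C13H16ClF4NO3 (counting implicit H from valence).
  C: 13 × 12.011 = 156.143
  Cl: 1 × 35.450 = 35.450
  F: 4 × 18.998 = 75.992
  H: 16 × 1.008 = 16.128
  N: 1 × 14.007 = 14.007
  O: 3 × 15.999 = 47.997
Sum: 13×12.011 + 1×35.450 + 4×18.998 + 16×1.008 + 1×14.007 + 3×15.999 = 345.717 → 345.72 g/mol.

345.72 g/mol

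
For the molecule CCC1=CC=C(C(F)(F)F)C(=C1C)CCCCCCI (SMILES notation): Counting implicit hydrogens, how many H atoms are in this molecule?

Walk through each heavy atom and fill implicit hydrogens from standard valence (C 4, N 3, O 2, S 2, halogen 1):
  atom 1: C, bond orders sum to 1 (valence 4) → 3 H
  atom 2: C, bond orders sum to 2 (valence 4) → 2 H
  atom 3: C, bond orders sum to 4 (valence 4) → 0 H
  atom 4: C, bond orders sum to 3 (valence 4) → 1 H
  atom 5: C, bond orders sum to 3 (valence 4) → 1 H
  atom 6: C, bond orders sum to 4 (valence 4) → 0 H
  atom 7: C, bond orders sum to 4 (valence 4) → 0 H
  atom 8: F (halogen, monovalent) → 0 H
  atom 9: F (halogen, monovalent) → 0 H
  atom 10: F (halogen, monovalent) → 0 H
  atom 11: C, bond orders sum to 4 (valence 4) → 0 H
  atom 12: C, bond orders sum to 4 (valence 4) → 0 H
  atom 13: C, bond orders sum to 1 (valence 4) → 3 H
  atom 14: C, bond orders sum to 2 (valence 4) → 2 H
  atom 15: C, bond orders sum to 2 (valence 4) → 2 H
  atom 16: C, bond orders sum to 2 (valence 4) → 2 H
  atom 17: C, bond orders sum to 2 (valence 4) → 2 H
  atom 18: C, bond orders sum to 2 (valence 4) → 2 H
  atom 19: C, bond orders sum to 2 (valence 4) → 2 H
  atom 20: I (halogen, monovalent) → 0 H
Total hydrogens: 22.

22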